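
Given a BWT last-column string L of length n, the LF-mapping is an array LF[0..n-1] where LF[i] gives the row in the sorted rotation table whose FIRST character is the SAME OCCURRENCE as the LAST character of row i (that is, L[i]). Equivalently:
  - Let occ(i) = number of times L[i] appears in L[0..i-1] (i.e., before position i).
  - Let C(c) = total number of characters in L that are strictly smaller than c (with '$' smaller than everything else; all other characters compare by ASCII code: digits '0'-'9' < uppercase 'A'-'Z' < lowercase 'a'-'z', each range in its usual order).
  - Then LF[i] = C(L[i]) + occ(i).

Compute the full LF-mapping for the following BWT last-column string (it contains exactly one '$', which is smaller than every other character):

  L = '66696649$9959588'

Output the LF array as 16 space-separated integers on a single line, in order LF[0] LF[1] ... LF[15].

Char counts: '$':1, '4':1, '5':2, '6':5, '8':2, '9':5
C (first-col start): C('$')=0, C('4')=1, C('5')=2, C('6')=4, C('8')=9, C('9')=11
L[0]='6': occ=0, LF[0]=C('6')+0=4+0=4
L[1]='6': occ=1, LF[1]=C('6')+1=4+1=5
L[2]='6': occ=2, LF[2]=C('6')+2=4+2=6
L[3]='9': occ=0, LF[3]=C('9')+0=11+0=11
L[4]='6': occ=3, LF[4]=C('6')+3=4+3=7
L[5]='6': occ=4, LF[5]=C('6')+4=4+4=8
L[6]='4': occ=0, LF[6]=C('4')+0=1+0=1
L[7]='9': occ=1, LF[7]=C('9')+1=11+1=12
L[8]='$': occ=0, LF[8]=C('$')+0=0+0=0
L[9]='9': occ=2, LF[9]=C('9')+2=11+2=13
L[10]='9': occ=3, LF[10]=C('9')+3=11+3=14
L[11]='5': occ=0, LF[11]=C('5')+0=2+0=2
L[12]='9': occ=4, LF[12]=C('9')+4=11+4=15
L[13]='5': occ=1, LF[13]=C('5')+1=2+1=3
L[14]='8': occ=0, LF[14]=C('8')+0=9+0=9
L[15]='8': occ=1, LF[15]=C('8')+1=9+1=10

Answer: 4 5 6 11 7 8 1 12 0 13 14 2 15 3 9 10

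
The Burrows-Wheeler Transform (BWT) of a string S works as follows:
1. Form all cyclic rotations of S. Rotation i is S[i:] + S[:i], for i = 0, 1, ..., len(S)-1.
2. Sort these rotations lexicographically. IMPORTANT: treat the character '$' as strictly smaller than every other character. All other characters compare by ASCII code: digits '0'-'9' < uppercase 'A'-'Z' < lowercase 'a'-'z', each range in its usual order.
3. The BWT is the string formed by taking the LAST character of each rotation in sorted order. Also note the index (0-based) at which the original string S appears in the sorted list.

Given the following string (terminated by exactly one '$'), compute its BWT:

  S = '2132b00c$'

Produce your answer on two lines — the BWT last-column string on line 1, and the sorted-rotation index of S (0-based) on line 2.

All 9 rotations (rotation i = S[i:]+S[:i]):
  rot[0] = 2132b00c$
  rot[1] = 132b00c$2
  rot[2] = 32b00c$21
  rot[3] = 2b00c$213
  rot[4] = b00c$2132
  rot[5] = 00c$2132b
  rot[6] = 0c$2132b0
  rot[7] = c$2132b00
  rot[8] = $2132b00c
Sorted (with $ < everything):
  sorted[0] = $2132b00c  (last char: 'c')
  sorted[1] = 00c$2132b  (last char: 'b')
  sorted[2] = 0c$2132b0  (last char: '0')
  sorted[3] = 132b00c$2  (last char: '2')
  sorted[4] = 2132b00c$  (last char: '$')
  sorted[5] = 2b00c$213  (last char: '3')
  sorted[6] = 32b00c$21  (last char: '1')
  sorted[7] = b00c$2132  (last char: '2')
  sorted[8] = c$2132b00  (last char: '0')
Last column: cb02$3120
Original string S is at sorted index 4

Answer: cb02$3120
4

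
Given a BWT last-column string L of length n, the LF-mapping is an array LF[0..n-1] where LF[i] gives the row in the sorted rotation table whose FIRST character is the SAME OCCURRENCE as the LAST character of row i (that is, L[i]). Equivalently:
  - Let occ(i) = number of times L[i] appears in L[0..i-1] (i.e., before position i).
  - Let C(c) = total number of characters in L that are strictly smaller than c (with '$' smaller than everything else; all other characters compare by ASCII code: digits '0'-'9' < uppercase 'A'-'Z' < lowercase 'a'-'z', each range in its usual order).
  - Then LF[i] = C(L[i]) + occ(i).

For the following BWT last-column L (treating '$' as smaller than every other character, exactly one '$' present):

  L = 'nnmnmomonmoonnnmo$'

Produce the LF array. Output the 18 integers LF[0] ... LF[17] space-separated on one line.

Char counts: '$':1, 'm':5, 'n':7, 'o':5
C (first-col start): C('$')=0, C('m')=1, C('n')=6, C('o')=13
L[0]='n': occ=0, LF[0]=C('n')+0=6+0=6
L[1]='n': occ=1, LF[1]=C('n')+1=6+1=7
L[2]='m': occ=0, LF[2]=C('m')+0=1+0=1
L[3]='n': occ=2, LF[3]=C('n')+2=6+2=8
L[4]='m': occ=1, LF[4]=C('m')+1=1+1=2
L[5]='o': occ=0, LF[5]=C('o')+0=13+0=13
L[6]='m': occ=2, LF[6]=C('m')+2=1+2=3
L[7]='o': occ=1, LF[7]=C('o')+1=13+1=14
L[8]='n': occ=3, LF[8]=C('n')+3=6+3=9
L[9]='m': occ=3, LF[9]=C('m')+3=1+3=4
L[10]='o': occ=2, LF[10]=C('o')+2=13+2=15
L[11]='o': occ=3, LF[11]=C('o')+3=13+3=16
L[12]='n': occ=4, LF[12]=C('n')+4=6+4=10
L[13]='n': occ=5, LF[13]=C('n')+5=6+5=11
L[14]='n': occ=6, LF[14]=C('n')+6=6+6=12
L[15]='m': occ=4, LF[15]=C('m')+4=1+4=5
L[16]='o': occ=4, LF[16]=C('o')+4=13+4=17
L[17]='$': occ=0, LF[17]=C('$')+0=0+0=0

Answer: 6 7 1 8 2 13 3 14 9 4 15 16 10 11 12 5 17 0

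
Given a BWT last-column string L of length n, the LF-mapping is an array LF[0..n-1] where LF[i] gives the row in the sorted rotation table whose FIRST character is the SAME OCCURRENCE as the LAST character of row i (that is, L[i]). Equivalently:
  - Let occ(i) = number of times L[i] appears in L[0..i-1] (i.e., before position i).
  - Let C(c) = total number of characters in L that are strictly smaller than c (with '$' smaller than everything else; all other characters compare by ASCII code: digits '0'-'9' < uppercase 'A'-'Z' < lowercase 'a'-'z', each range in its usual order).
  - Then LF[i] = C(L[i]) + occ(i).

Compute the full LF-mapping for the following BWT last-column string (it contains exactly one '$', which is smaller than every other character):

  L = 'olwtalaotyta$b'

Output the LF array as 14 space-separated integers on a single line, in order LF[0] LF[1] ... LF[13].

Char counts: '$':1, 'a':3, 'b':1, 'l':2, 'o':2, 't':3, 'w':1, 'y':1
C (first-col start): C('$')=0, C('a')=1, C('b')=4, C('l')=5, C('o')=7, C('t')=9, C('w')=12, C('y')=13
L[0]='o': occ=0, LF[0]=C('o')+0=7+0=7
L[1]='l': occ=0, LF[1]=C('l')+0=5+0=5
L[2]='w': occ=0, LF[2]=C('w')+0=12+0=12
L[3]='t': occ=0, LF[3]=C('t')+0=9+0=9
L[4]='a': occ=0, LF[4]=C('a')+0=1+0=1
L[5]='l': occ=1, LF[5]=C('l')+1=5+1=6
L[6]='a': occ=1, LF[6]=C('a')+1=1+1=2
L[7]='o': occ=1, LF[7]=C('o')+1=7+1=8
L[8]='t': occ=1, LF[8]=C('t')+1=9+1=10
L[9]='y': occ=0, LF[9]=C('y')+0=13+0=13
L[10]='t': occ=2, LF[10]=C('t')+2=9+2=11
L[11]='a': occ=2, LF[11]=C('a')+2=1+2=3
L[12]='$': occ=0, LF[12]=C('$')+0=0+0=0
L[13]='b': occ=0, LF[13]=C('b')+0=4+0=4

Answer: 7 5 12 9 1 6 2 8 10 13 11 3 0 4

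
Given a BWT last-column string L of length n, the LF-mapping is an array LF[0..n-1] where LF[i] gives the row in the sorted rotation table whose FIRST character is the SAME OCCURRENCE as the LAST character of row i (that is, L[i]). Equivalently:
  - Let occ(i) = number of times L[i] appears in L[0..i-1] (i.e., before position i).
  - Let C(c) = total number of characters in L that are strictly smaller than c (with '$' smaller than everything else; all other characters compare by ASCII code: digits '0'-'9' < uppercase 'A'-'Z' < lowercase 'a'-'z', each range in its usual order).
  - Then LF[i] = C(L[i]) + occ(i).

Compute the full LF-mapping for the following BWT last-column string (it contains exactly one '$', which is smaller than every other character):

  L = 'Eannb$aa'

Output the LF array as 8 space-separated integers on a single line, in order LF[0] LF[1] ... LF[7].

Char counts: '$':1, 'E':1, 'a':3, 'b':1, 'n':2
C (first-col start): C('$')=0, C('E')=1, C('a')=2, C('b')=5, C('n')=6
L[0]='E': occ=0, LF[0]=C('E')+0=1+0=1
L[1]='a': occ=0, LF[1]=C('a')+0=2+0=2
L[2]='n': occ=0, LF[2]=C('n')+0=6+0=6
L[3]='n': occ=1, LF[3]=C('n')+1=6+1=7
L[4]='b': occ=0, LF[4]=C('b')+0=5+0=5
L[5]='$': occ=0, LF[5]=C('$')+0=0+0=0
L[6]='a': occ=1, LF[6]=C('a')+1=2+1=3
L[7]='a': occ=2, LF[7]=C('a')+2=2+2=4

Answer: 1 2 6 7 5 0 3 4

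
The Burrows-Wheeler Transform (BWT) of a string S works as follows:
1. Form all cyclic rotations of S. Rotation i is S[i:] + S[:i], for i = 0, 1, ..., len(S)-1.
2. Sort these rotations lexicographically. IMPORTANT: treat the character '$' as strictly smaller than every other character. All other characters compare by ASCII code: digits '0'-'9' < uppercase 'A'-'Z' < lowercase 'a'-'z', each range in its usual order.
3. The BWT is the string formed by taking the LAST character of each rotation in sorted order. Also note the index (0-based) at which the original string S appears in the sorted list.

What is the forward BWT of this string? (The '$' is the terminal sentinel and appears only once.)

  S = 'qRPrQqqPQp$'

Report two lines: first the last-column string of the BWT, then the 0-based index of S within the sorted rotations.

All 11 rotations (rotation i = S[i:]+S[:i]):
  rot[0] = qRPrQqqPQp$
  rot[1] = RPrQqqPQp$q
  rot[2] = PrQqqPQp$qR
  rot[3] = rQqqPQp$qRP
  rot[4] = QqqPQp$qRPr
  rot[5] = qqPQp$qRPrQ
  rot[6] = qPQp$qRPrQq
  rot[7] = PQp$qRPrQqq
  rot[8] = Qp$qRPrQqqP
  rot[9] = p$qRPrQqqPQ
  rot[10] = $qRPrQqqPQp
Sorted (with $ < everything):
  sorted[0] = $qRPrQqqPQp  (last char: 'p')
  sorted[1] = PQp$qRPrQqq  (last char: 'q')
  sorted[2] = PrQqqPQp$qR  (last char: 'R')
  sorted[3] = Qp$qRPrQqqP  (last char: 'P')
  sorted[4] = QqqPQp$qRPr  (last char: 'r')
  sorted[5] = RPrQqqPQp$q  (last char: 'q')
  sorted[6] = p$qRPrQqqPQ  (last char: 'Q')
  sorted[7] = qPQp$qRPrQq  (last char: 'q')
  sorted[8] = qRPrQqqPQp$  (last char: '$')
  sorted[9] = qqPQp$qRPrQ  (last char: 'Q')
  sorted[10] = rQqqPQp$qRP  (last char: 'P')
Last column: pqRPrqQq$QP
Original string S is at sorted index 8

Answer: pqRPrqQq$QP
8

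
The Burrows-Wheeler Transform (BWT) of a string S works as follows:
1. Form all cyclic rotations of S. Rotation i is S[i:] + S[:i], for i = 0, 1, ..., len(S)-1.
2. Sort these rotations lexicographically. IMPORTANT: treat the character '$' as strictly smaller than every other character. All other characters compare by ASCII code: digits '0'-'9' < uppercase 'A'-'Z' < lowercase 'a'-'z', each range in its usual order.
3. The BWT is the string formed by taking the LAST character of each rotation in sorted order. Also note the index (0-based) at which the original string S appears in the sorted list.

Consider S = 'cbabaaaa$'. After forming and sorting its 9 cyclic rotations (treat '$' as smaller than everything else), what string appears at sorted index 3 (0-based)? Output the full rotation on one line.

All 9 rotations (rotation i = S[i:]+S[:i]):
  rot[0] = cbabaaaa$
  rot[1] = babaaaa$c
  rot[2] = abaaaa$cb
  rot[3] = baaaa$cba
  rot[4] = aaaa$cbab
  rot[5] = aaa$cbaba
  rot[6] = aa$cbabaa
  rot[7] = a$cbabaaa
  rot[8] = $cbabaaaa
Sorted (with $ < everything):
  sorted[0] = $cbabaaaa
  sorted[1] = a$cbabaaa
  sorted[2] = aa$cbabaa
  sorted[3] = aaa$cbaba
  sorted[4] = aaaa$cbab
  sorted[5] = abaaaa$cb
  sorted[6] = baaaa$cba
  sorted[7] = babaaaa$c
  sorted[8] = cbabaaaa$
sorted[3] = aaa$cbaba

Answer: aaa$cbaba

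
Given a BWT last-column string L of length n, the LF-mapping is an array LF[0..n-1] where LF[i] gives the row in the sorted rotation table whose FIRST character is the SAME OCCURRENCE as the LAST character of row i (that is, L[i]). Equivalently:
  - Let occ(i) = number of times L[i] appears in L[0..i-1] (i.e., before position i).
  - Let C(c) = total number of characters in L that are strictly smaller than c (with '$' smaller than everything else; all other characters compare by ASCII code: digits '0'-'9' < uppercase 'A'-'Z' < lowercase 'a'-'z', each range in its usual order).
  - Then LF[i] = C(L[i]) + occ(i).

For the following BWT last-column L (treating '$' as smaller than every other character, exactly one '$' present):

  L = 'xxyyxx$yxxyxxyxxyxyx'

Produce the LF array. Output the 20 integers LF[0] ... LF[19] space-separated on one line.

Char counts: '$':1, 'x':12, 'y':7
C (first-col start): C('$')=0, C('x')=1, C('y')=13
L[0]='x': occ=0, LF[0]=C('x')+0=1+0=1
L[1]='x': occ=1, LF[1]=C('x')+1=1+1=2
L[2]='y': occ=0, LF[2]=C('y')+0=13+0=13
L[3]='y': occ=1, LF[3]=C('y')+1=13+1=14
L[4]='x': occ=2, LF[4]=C('x')+2=1+2=3
L[5]='x': occ=3, LF[5]=C('x')+3=1+3=4
L[6]='$': occ=0, LF[6]=C('$')+0=0+0=0
L[7]='y': occ=2, LF[7]=C('y')+2=13+2=15
L[8]='x': occ=4, LF[8]=C('x')+4=1+4=5
L[9]='x': occ=5, LF[9]=C('x')+5=1+5=6
L[10]='y': occ=3, LF[10]=C('y')+3=13+3=16
L[11]='x': occ=6, LF[11]=C('x')+6=1+6=7
L[12]='x': occ=7, LF[12]=C('x')+7=1+7=8
L[13]='y': occ=4, LF[13]=C('y')+4=13+4=17
L[14]='x': occ=8, LF[14]=C('x')+8=1+8=9
L[15]='x': occ=9, LF[15]=C('x')+9=1+9=10
L[16]='y': occ=5, LF[16]=C('y')+5=13+5=18
L[17]='x': occ=10, LF[17]=C('x')+10=1+10=11
L[18]='y': occ=6, LF[18]=C('y')+6=13+6=19
L[19]='x': occ=11, LF[19]=C('x')+11=1+11=12

Answer: 1 2 13 14 3 4 0 15 5 6 16 7 8 17 9 10 18 11 19 12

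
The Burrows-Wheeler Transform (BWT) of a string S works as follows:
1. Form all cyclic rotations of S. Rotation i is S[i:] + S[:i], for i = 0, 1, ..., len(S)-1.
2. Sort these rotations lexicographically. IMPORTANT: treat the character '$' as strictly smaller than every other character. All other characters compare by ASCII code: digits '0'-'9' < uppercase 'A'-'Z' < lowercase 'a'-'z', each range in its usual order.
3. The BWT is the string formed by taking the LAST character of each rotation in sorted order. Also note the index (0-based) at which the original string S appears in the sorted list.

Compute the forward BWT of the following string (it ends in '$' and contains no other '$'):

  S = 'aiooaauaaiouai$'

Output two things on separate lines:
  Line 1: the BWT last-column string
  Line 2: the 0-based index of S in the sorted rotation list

All 15 rotations (rotation i = S[i:]+S[:i]):
  rot[0] = aiooaauaaiouai$
  rot[1] = iooaauaaiouai$a
  rot[2] = ooaauaaiouai$ai
  rot[3] = oaauaaiouai$aio
  rot[4] = aauaaiouai$aioo
  rot[5] = auaaiouai$aiooa
  rot[6] = uaaiouai$aiooaa
  rot[7] = aaiouai$aiooaau
  rot[8] = aiouai$aiooaaua
  rot[9] = iouai$aiooaauaa
  rot[10] = ouai$aiooaauaai
  rot[11] = uai$aiooaauaaio
  rot[12] = ai$aiooaauaaiou
  rot[13] = i$aiooaauaaioua
  rot[14] = $aiooaauaaiouai
Sorted (with $ < everything):
  sorted[0] = $aiooaauaaiouai  (last char: 'i')
  sorted[1] = aaiouai$aiooaau  (last char: 'u')
  sorted[2] = aauaaiouai$aioo  (last char: 'o')
  sorted[3] = ai$aiooaauaaiou  (last char: 'u')
  sorted[4] = aiooaauaaiouai$  (last char: '$')
  sorted[5] = aiouai$aiooaaua  (last char: 'a')
  sorted[6] = auaaiouai$aiooa  (last char: 'a')
  sorted[7] = i$aiooaauaaioua  (last char: 'a')
  sorted[8] = iooaauaaiouai$a  (last char: 'a')
  sorted[9] = iouai$aiooaauaa  (last char: 'a')
  sorted[10] = oaauaaiouai$aio  (last char: 'o')
  sorted[11] = ooaauaaiouai$ai  (last char: 'i')
  sorted[12] = ouai$aiooaauaai  (last char: 'i')
  sorted[13] = uaaiouai$aiooaa  (last char: 'a')
  sorted[14] = uai$aiooaauaaio  (last char: 'o')
Last column: iuou$aaaaaoiiao
Original string S is at sorted index 4

Answer: iuou$aaaaaoiiao
4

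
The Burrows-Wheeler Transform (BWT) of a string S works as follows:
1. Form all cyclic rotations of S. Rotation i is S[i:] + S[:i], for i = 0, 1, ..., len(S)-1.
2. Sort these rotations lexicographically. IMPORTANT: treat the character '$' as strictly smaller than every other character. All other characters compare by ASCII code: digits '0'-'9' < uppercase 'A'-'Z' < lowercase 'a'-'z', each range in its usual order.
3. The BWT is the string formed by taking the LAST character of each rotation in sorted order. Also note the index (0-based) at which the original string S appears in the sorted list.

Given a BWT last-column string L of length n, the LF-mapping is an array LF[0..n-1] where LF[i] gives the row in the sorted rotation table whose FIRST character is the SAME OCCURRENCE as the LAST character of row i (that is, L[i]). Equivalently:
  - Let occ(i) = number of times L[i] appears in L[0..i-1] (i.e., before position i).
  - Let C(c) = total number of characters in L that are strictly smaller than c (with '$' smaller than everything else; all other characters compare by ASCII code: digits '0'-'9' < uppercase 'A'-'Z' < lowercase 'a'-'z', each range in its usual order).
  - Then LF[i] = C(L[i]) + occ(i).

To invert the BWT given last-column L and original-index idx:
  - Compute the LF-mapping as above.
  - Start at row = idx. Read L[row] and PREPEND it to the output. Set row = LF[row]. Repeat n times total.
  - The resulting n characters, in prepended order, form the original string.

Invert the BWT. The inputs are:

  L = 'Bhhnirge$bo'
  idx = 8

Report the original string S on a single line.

LF mapping: 1 5 6 8 7 10 4 3 0 2 9
Walk LF starting at row 8, prepending L[row]:
  step 1: row=8, L[8]='$', prepend. Next row=LF[8]=0
  step 2: row=0, L[0]='B', prepend. Next row=LF[0]=1
  step 3: row=1, L[1]='h', prepend. Next row=LF[1]=5
  step 4: row=5, L[5]='r', prepend. Next row=LF[5]=10
  step 5: row=10, L[10]='o', prepend. Next row=LF[10]=9
  step 6: row=9, L[9]='b', prepend. Next row=LF[9]=2
  step 7: row=2, L[2]='h', prepend. Next row=LF[2]=6
  step 8: row=6, L[6]='g', prepend. Next row=LF[6]=4
  step 9: row=4, L[4]='i', prepend. Next row=LF[4]=7
  step 10: row=7, L[7]='e', prepend. Next row=LF[7]=3
  step 11: row=3, L[3]='n', prepend. Next row=LF[3]=8
Reversed output: neighborhB$

Answer: neighborhB$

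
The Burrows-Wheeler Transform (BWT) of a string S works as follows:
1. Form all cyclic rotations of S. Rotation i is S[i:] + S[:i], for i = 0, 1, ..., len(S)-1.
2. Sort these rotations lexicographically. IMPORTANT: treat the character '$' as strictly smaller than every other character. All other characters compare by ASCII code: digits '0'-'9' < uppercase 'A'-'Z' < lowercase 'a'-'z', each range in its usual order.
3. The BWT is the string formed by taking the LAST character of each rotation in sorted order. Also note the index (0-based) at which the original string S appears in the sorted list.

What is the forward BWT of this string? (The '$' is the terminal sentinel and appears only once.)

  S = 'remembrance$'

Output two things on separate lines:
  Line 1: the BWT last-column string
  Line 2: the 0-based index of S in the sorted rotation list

All 12 rotations (rotation i = S[i:]+S[:i]):
  rot[0] = remembrance$
  rot[1] = emembrance$r
  rot[2] = membrance$re
  rot[3] = embrance$rem
  rot[4] = mbrance$reme
  rot[5] = brance$remem
  rot[6] = rance$rememb
  rot[7] = ance$remembr
  rot[8] = nce$remembra
  rot[9] = ce$remembran
  rot[10] = e$remembranc
  rot[11] = $remembrance
Sorted (with $ < everything):
  sorted[0] = $remembrance  (last char: 'e')
  sorted[1] = ance$remembr  (last char: 'r')
  sorted[2] = brance$remem  (last char: 'm')
  sorted[3] = ce$remembran  (last char: 'n')
  sorted[4] = e$remembranc  (last char: 'c')
  sorted[5] = embrance$rem  (last char: 'm')
  sorted[6] = emembrance$r  (last char: 'r')
  sorted[7] = mbrance$reme  (last char: 'e')
  sorted[8] = membrance$re  (last char: 'e')
  sorted[9] = nce$remembra  (last char: 'a')
  sorted[10] = rance$rememb  (last char: 'b')
  sorted[11] = remembrance$  (last char: '$')
Last column: ermncmreeab$
Original string S is at sorted index 11

Answer: ermncmreeab$
11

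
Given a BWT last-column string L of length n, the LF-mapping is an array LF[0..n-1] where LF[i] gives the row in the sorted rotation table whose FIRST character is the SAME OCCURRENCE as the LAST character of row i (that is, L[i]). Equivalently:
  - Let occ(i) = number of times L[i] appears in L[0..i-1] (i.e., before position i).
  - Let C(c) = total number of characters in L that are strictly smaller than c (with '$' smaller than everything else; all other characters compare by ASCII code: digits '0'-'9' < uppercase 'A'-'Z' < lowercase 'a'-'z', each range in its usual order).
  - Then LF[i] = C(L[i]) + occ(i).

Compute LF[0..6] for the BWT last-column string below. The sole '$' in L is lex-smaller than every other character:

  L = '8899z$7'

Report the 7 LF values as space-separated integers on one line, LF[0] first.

Answer: 2 3 4 5 6 0 1

Derivation:
Char counts: '$':1, '7':1, '8':2, '9':2, 'z':1
C (first-col start): C('$')=0, C('7')=1, C('8')=2, C('9')=4, C('z')=6
L[0]='8': occ=0, LF[0]=C('8')+0=2+0=2
L[1]='8': occ=1, LF[1]=C('8')+1=2+1=3
L[2]='9': occ=0, LF[2]=C('9')+0=4+0=4
L[3]='9': occ=1, LF[3]=C('9')+1=4+1=5
L[4]='z': occ=0, LF[4]=C('z')+0=6+0=6
L[5]='$': occ=0, LF[5]=C('$')+0=0+0=0
L[6]='7': occ=0, LF[6]=C('7')+0=1+0=1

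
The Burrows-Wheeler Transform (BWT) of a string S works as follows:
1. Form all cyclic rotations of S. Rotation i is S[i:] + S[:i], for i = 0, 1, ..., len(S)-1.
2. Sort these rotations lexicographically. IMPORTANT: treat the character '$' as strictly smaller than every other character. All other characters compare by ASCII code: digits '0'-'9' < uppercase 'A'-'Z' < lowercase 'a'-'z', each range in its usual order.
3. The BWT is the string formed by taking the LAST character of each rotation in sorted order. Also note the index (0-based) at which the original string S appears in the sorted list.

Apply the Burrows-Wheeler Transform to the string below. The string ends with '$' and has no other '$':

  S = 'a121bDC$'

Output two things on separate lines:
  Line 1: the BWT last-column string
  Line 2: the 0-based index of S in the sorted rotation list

All 8 rotations (rotation i = S[i:]+S[:i]):
  rot[0] = a121bDC$
  rot[1] = 121bDC$a
  rot[2] = 21bDC$a1
  rot[3] = 1bDC$a12
  rot[4] = bDC$a121
  rot[5] = DC$a121b
  rot[6] = C$a121bD
  rot[7] = $a121bDC
Sorted (with $ < everything):
  sorted[0] = $a121bDC  (last char: 'C')
  sorted[1] = 121bDC$a  (last char: 'a')
  sorted[2] = 1bDC$a12  (last char: '2')
  sorted[3] = 21bDC$a1  (last char: '1')
  sorted[4] = C$a121bD  (last char: 'D')
  sorted[5] = DC$a121b  (last char: 'b')
  sorted[6] = a121bDC$  (last char: '$')
  sorted[7] = bDC$a121  (last char: '1')
Last column: Ca21Db$1
Original string S is at sorted index 6

Answer: Ca21Db$1
6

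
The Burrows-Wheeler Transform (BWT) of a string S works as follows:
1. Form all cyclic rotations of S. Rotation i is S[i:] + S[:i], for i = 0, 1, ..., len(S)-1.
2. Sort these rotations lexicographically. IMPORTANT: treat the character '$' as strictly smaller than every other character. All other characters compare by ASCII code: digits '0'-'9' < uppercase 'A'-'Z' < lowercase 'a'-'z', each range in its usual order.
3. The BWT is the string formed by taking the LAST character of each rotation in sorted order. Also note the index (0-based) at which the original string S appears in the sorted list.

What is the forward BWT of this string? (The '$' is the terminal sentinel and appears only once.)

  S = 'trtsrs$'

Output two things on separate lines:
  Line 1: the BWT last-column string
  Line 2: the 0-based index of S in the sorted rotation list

Answer: sstrt$r
5

Derivation:
All 7 rotations (rotation i = S[i:]+S[:i]):
  rot[0] = trtsrs$
  rot[1] = rtsrs$t
  rot[2] = tsrs$tr
  rot[3] = srs$trt
  rot[4] = rs$trts
  rot[5] = s$trtsr
  rot[6] = $trtsrs
Sorted (with $ < everything):
  sorted[0] = $trtsrs  (last char: 's')
  sorted[1] = rs$trts  (last char: 's')
  sorted[2] = rtsrs$t  (last char: 't')
  sorted[3] = s$trtsr  (last char: 'r')
  sorted[4] = srs$trt  (last char: 't')
  sorted[5] = trtsrs$  (last char: '$')
  sorted[6] = tsrs$tr  (last char: 'r')
Last column: sstrt$r
Original string S is at sorted index 5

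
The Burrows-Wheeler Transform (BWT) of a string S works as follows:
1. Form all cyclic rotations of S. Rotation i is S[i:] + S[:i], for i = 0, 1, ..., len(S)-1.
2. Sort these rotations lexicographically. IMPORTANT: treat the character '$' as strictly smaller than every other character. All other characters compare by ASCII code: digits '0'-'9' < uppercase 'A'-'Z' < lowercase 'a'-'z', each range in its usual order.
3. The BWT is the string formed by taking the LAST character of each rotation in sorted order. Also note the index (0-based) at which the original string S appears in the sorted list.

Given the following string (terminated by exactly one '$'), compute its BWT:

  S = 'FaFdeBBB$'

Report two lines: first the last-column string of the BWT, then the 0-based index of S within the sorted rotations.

Answer: BBBe$aFFd
4

Derivation:
All 9 rotations (rotation i = S[i:]+S[:i]):
  rot[0] = FaFdeBBB$
  rot[1] = aFdeBBB$F
  rot[2] = FdeBBB$Fa
  rot[3] = deBBB$FaF
  rot[4] = eBBB$FaFd
  rot[5] = BBB$FaFde
  rot[6] = BB$FaFdeB
  rot[7] = B$FaFdeBB
  rot[8] = $FaFdeBBB
Sorted (with $ < everything):
  sorted[0] = $FaFdeBBB  (last char: 'B')
  sorted[1] = B$FaFdeBB  (last char: 'B')
  sorted[2] = BB$FaFdeB  (last char: 'B')
  sorted[3] = BBB$FaFde  (last char: 'e')
  sorted[4] = FaFdeBBB$  (last char: '$')
  sorted[5] = FdeBBB$Fa  (last char: 'a')
  sorted[6] = aFdeBBB$F  (last char: 'F')
  sorted[7] = deBBB$FaF  (last char: 'F')
  sorted[8] = eBBB$FaFd  (last char: 'd')
Last column: BBBe$aFFd
Original string S is at sorted index 4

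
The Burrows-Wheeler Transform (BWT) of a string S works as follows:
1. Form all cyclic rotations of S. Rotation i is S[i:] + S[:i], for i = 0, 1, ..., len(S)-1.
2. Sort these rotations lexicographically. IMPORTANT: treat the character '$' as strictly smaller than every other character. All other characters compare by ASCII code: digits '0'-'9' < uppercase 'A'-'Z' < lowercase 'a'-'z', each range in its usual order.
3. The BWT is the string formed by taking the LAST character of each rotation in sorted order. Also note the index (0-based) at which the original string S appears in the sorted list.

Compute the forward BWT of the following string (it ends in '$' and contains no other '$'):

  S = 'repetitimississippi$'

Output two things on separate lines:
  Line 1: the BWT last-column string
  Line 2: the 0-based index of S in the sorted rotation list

Answer: irpptssmtiepi$ssiiie
13

Derivation:
All 20 rotations (rotation i = S[i:]+S[:i]):
  rot[0] = repetitimississippi$
  rot[1] = epetitimississippi$r
  rot[2] = petitimississippi$re
  rot[3] = etitimississippi$rep
  rot[4] = titimississippi$repe
  rot[5] = itimississippi$repet
  rot[6] = timississippi$repeti
  rot[7] = imississippi$repetit
  rot[8] = mississippi$repetiti
  rot[9] = ississippi$repetitim
  rot[10] = ssissippi$repetitimi
  rot[11] = sissippi$repetitimis
  rot[12] = issippi$repetitimiss
  rot[13] = ssippi$repetitimissi
  rot[14] = sippi$repetitimissis
  rot[15] = ippi$repetitimississ
  rot[16] = ppi$repetitimississi
  rot[17] = pi$repetitimississip
  rot[18] = i$repetitimississipp
  rot[19] = $repetitimississippi
Sorted (with $ < everything):
  sorted[0] = $repetitimississippi  (last char: 'i')
  sorted[1] = epetitimississippi$r  (last char: 'r')
  sorted[2] = etitimississippi$rep  (last char: 'p')
  sorted[3] = i$repetitimississipp  (last char: 'p')
  sorted[4] = imississippi$repetit  (last char: 't')
  sorted[5] = ippi$repetitimississ  (last char: 's')
  sorted[6] = issippi$repetitimiss  (last char: 's')
  sorted[7] = ississippi$repetitim  (last char: 'm')
  sorted[8] = itimississippi$repet  (last char: 't')
  sorted[9] = mississippi$repetiti  (last char: 'i')
  sorted[10] = petitimississippi$re  (last char: 'e')
  sorted[11] = pi$repetitimississip  (last char: 'p')
  sorted[12] = ppi$repetitimississi  (last char: 'i')
  sorted[13] = repetitimississippi$  (last char: '$')
  sorted[14] = sippi$repetitimissis  (last char: 's')
  sorted[15] = sissippi$repetitimis  (last char: 's')
  sorted[16] = ssippi$repetitimissi  (last char: 'i')
  sorted[17] = ssissippi$repetitimi  (last char: 'i')
  sorted[18] = timississippi$repeti  (last char: 'i')
  sorted[19] = titimississippi$repe  (last char: 'e')
Last column: irpptssmtiepi$ssiiie
Original string S is at sorted index 13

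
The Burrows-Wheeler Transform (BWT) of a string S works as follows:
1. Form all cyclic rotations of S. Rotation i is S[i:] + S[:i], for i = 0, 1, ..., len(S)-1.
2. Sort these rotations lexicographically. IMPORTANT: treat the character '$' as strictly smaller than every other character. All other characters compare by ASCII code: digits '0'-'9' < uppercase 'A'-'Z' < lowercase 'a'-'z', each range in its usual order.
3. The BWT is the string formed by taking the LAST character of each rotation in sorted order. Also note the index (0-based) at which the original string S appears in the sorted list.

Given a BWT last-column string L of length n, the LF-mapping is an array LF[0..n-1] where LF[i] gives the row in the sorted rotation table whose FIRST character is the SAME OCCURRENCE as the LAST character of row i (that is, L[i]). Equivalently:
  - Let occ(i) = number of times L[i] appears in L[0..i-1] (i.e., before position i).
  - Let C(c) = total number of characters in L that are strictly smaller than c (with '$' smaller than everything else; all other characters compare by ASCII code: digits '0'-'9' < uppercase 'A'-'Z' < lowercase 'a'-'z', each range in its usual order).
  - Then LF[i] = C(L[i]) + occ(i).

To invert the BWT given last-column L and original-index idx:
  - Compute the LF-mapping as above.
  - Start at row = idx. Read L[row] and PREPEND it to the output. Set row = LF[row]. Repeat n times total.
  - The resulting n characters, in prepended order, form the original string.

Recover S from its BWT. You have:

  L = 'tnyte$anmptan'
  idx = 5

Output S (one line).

Answer: nannyattempt$

Derivation:
LF mapping: 9 5 12 10 3 0 1 6 4 8 11 2 7
Walk LF starting at row 5, prepending L[row]:
  step 1: row=5, L[5]='$', prepend. Next row=LF[5]=0
  step 2: row=0, L[0]='t', prepend. Next row=LF[0]=9
  step 3: row=9, L[9]='p', prepend. Next row=LF[9]=8
  step 4: row=8, L[8]='m', prepend. Next row=LF[8]=4
  step 5: row=4, L[4]='e', prepend. Next row=LF[4]=3
  step 6: row=3, L[3]='t', prepend. Next row=LF[3]=10
  step 7: row=10, L[10]='t', prepend. Next row=LF[10]=11
  step 8: row=11, L[11]='a', prepend. Next row=LF[11]=2
  step 9: row=2, L[2]='y', prepend. Next row=LF[2]=12
  step 10: row=12, L[12]='n', prepend. Next row=LF[12]=7
  step 11: row=7, L[7]='n', prepend. Next row=LF[7]=6
  step 12: row=6, L[6]='a', prepend. Next row=LF[6]=1
  step 13: row=1, L[1]='n', prepend. Next row=LF[1]=5
Reversed output: nannyattempt$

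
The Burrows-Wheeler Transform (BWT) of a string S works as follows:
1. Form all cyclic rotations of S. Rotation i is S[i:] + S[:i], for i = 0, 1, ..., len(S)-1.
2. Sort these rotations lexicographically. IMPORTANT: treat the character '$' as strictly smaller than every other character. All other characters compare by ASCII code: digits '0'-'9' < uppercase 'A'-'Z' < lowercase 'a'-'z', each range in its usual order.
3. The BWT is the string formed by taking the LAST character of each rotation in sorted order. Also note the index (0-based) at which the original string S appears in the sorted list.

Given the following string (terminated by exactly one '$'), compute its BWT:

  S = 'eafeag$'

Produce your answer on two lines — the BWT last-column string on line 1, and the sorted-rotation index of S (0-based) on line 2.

All 7 rotations (rotation i = S[i:]+S[:i]):
  rot[0] = eafeag$
  rot[1] = afeag$e
  rot[2] = feag$ea
  rot[3] = eag$eaf
  rot[4] = ag$eafe
  rot[5] = g$eafea
  rot[6] = $eafeag
Sorted (with $ < everything):
  sorted[0] = $eafeag  (last char: 'g')
  sorted[1] = afeag$e  (last char: 'e')
  sorted[2] = ag$eafe  (last char: 'e')
  sorted[3] = eafeag$  (last char: '$')
  sorted[4] = eag$eaf  (last char: 'f')
  sorted[5] = feag$ea  (last char: 'a')
  sorted[6] = g$eafea  (last char: 'a')
Last column: gee$faa
Original string S is at sorted index 3

Answer: gee$faa
3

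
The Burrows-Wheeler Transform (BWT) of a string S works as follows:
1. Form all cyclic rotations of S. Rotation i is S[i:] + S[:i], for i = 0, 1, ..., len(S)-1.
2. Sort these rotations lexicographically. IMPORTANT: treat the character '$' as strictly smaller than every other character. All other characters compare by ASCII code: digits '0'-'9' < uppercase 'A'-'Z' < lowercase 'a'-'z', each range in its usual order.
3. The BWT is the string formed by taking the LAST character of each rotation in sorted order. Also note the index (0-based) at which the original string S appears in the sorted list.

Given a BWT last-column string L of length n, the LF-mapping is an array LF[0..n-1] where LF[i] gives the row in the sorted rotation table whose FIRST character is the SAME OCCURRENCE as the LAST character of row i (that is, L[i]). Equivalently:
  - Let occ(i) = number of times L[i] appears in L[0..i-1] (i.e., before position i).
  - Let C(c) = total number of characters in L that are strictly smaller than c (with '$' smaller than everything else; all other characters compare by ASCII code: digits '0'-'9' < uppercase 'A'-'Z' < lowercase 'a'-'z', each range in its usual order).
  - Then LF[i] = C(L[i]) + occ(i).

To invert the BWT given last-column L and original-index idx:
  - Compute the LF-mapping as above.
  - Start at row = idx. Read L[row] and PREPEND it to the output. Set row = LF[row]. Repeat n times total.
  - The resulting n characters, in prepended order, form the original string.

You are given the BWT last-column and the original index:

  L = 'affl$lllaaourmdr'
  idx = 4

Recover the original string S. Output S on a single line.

Answer: drumrollalfalfa$

Derivation:
LF mapping: 1 5 6 7 0 8 9 10 2 3 12 15 13 11 4 14
Walk LF starting at row 4, prepending L[row]:
  step 1: row=4, L[4]='$', prepend. Next row=LF[4]=0
  step 2: row=0, L[0]='a', prepend. Next row=LF[0]=1
  step 3: row=1, L[1]='f', prepend. Next row=LF[1]=5
  step 4: row=5, L[5]='l', prepend. Next row=LF[5]=8
  step 5: row=8, L[8]='a', prepend. Next row=LF[8]=2
  step 6: row=2, L[2]='f', prepend. Next row=LF[2]=6
  step 7: row=6, L[6]='l', prepend. Next row=LF[6]=9
  step 8: row=9, L[9]='a', prepend. Next row=LF[9]=3
  step 9: row=3, L[3]='l', prepend. Next row=LF[3]=7
  step 10: row=7, L[7]='l', prepend. Next row=LF[7]=10
  step 11: row=10, L[10]='o', prepend. Next row=LF[10]=12
  step 12: row=12, L[12]='r', prepend. Next row=LF[12]=13
  step 13: row=13, L[13]='m', prepend. Next row=LF[13]=11
  step 14: row=11, L[11]='u', prepend. Next row=LF[11]=15
  step 15: row=15, L[15]='r', prepend. Next row=LF[15]=14
  step 16: row=14, L[14]='d', prepend. Next row=LF[14]=4
Reversed output: drumrollalfalfa$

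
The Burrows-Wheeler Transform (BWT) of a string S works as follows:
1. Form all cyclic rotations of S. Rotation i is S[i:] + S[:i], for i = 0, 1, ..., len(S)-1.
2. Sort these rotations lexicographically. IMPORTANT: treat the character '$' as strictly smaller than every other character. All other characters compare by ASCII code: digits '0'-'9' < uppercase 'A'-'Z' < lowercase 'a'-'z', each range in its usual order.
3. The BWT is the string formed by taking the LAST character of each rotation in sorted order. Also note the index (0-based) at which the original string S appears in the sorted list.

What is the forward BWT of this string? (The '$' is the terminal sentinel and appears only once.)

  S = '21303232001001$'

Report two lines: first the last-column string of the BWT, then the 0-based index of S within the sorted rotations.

Answer: 1120030023$3120
10

Derivation:
All 15 rotations (rotation i = S[i:]+S[:i]):
  rot[0] = 21303232001001$
  rot[1] = 1303232001001$2
  rot[2] = 303232001001$21
  rot[3] = 03232001001$213
  rot[4] = 3232001001$2130
  rot[5] = 232001001$21303
  rot[6] = 32001001$213032
  rot[7] = 2001001$2130323
  rot[8] = 001001$21303232
  rot[9] = 01001$213032320
  rot[10] = 1001$2130323200
  rot[11] = 001$21303232001
  rot[12] = 01$213032320010
  rot[13] = 1$2130323200100
  rot[14] = $21303232001001
Sorted (with $ < everything):
  sorted[0] = $21303232001001  (last char: '1')
  sorted[1] = 001$21303232001  (last char: '1')
  sorted[2] = 001001$21303232  (last char: '2')
  sorted[3] = 01$213032320010  (last char: '0')
  sorted[4] = 01001$213032320  (last char: '0')
  sorted[5] = 03232001001$213  (last char: '3')
  sorted[6] = 1$2130323200100  (last char: '0')
  sorted[7] = 1001$2130323200  (last char: '0')
  sorted[8] = 1303232001001$2  (last char: '2')
  sorted[9] = 2001001$2130323  (last char: '3')
  sorted[10] = 21303232001001$  (last char: '$')
  sorted[11] = 232001001$21303  (last char: '3')
  sorted[12] = 303232001001$21  (last char: '1')
  sorted[13] = 32001001$213032  (last char: '2')
  sorted[14] = 3232001001$2130  (last char: '0')
Last column: 1120030023$3120
Original string S is at sorted index 10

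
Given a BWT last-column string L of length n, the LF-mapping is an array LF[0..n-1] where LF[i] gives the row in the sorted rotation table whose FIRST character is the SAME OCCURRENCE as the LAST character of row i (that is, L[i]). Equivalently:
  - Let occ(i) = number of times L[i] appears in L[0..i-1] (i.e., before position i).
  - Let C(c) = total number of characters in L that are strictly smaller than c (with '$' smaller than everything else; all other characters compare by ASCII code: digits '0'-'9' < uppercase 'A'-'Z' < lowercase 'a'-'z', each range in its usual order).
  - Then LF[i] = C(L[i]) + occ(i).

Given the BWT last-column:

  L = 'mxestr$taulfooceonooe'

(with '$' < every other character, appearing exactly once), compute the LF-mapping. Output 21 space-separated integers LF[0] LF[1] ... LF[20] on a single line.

Char counts: '$':1, 'a':1, 'c':1, 'e':3, 'f':1, 'l':1, 'm':1, 'n':1, 'o':5, 'r':1, 's':1, 't':2, 'u':1, 'x':1
C (first-col start): C('$')=0, C('a')=1, C('c')=2, C('e')=3, C('f')=6, C('l')=7, C('m')=8, C('n')=9, C('o')=10, C('r')=15, C('s')=16, C('t')=17, C('u')=19, C('x')=20
L[0]='m': occ=0, LF[0]=C('m')+0=8+0=8
L[1]='x': occ=0, LF[1]=C('x')+0=20+0=20
L[2]='e': occ=0, LF[2]=C('e')+0=3+0=3
L[3]='s': occ=0, LF[3]=C('s')+0=16+0=16
L[4]='t': occ=0, LF[4]=C('t')+0=17+0=17
L[5]='r': occ=0, LF[5]=C('r')+0=15+0=15
L[6]='$': occ=0, LF[6]=C('$')+0=0+0=0
L[7]='t': occ=1, LF[7]=C('t')+1=17+1=18
L[8]='a': occ=0, LF[8]=C('a')+0=1+0=1
L[9]='u': occ=0, LF[9]=C('u')+0=19+0=19
L[10]='l': occ=0, LF[10]=C('l')+0=7+0=7
L[11]='f': occ=0, LF[11]=C('f')+0=6+0=6
L[12]='o': occ=0, LF[12]=C('o')+0=10+0=10
L[13]='o': occ=1, LF[13]=C('o')+1=10+1=11
L[14]='c': occ=0, LF[14]=C('c')+0=2+0=2
L[15]='e': occ=1, LF[15]=C('e')+1=3+1=4
L[16]='o': occ=2, LF[16]=C('o')+2=10+2=12
L[17]='n': occ=0, LF[17]=C('n')+0=9+0=9
L[18]='o': occ=3, LF[18]=C('o')+3=10+3=13
L[19]='o': occ=4, LF[19]=C('o')+4=10+4=14
L[20]='e': occ=2, LF[20]=C('e')+2=3+2=5

Answer: 8 20 3 16 17 15 0 18 1 19 7 6 10 11 2 4 12 9 13 14 5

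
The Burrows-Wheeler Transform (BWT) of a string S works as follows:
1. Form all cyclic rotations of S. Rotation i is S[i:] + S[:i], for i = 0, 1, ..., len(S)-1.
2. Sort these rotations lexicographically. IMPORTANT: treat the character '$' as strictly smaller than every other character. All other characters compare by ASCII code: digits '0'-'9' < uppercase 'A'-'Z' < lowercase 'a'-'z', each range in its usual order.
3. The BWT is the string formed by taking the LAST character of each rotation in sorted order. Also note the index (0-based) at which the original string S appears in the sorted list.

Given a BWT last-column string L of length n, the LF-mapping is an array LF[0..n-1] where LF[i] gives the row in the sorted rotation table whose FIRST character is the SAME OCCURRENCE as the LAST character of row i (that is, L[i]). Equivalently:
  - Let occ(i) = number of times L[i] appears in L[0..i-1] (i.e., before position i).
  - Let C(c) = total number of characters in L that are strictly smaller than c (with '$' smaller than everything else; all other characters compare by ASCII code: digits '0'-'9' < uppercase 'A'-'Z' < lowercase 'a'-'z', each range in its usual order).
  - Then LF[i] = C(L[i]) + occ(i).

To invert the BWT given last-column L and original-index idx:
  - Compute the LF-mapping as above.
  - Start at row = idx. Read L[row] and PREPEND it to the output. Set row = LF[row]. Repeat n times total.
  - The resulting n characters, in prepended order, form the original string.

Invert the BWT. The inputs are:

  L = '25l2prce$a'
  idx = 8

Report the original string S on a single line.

LF mapping: 1 3 7 2 8 9 5 6 0 4
Walk LF starting at row 8, prepending L[row]:
  step 1: row=8, L[8]='$', prepend. Next row=LF[8]=0
  step 2: row=0, L[0]='2', prepend. Next row=LF[0]=1
  step 3: row=1, L[1]='5', prepend. Next row=LF[1]=3
  step 4: row=3, L[3]='2', prepend. Next row=LF[3]=2
  step 5: row=2, L[2]='l', prepend. Next row=LF[2]=7
  step 6: row=7, L[7]='e', prepend. Next row=LF[7]=6
  step 7: row=6, L[6]='c', prepend. Next row=LF[6]=5
  step 8: row=5, L[5]='r', prepend. Next row=LF[5]=9
  step 9: row=9, L[9]='a', prepend. Next row=LF[9]=4
  step 10: row=4, L[4]='p', prepend. Next row=LF[4]=8
Reversed output: parcel252$

Answer: parcel252$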